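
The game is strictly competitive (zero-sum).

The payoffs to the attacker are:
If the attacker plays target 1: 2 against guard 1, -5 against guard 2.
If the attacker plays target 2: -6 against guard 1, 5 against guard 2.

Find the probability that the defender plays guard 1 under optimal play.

5/9

Row minima are -5 and -6, so the attacker's maximin is -5; column maxima are 2 and 5, so the defender's minimax is 2. These differ, so the equilibrium is in mixed strategies.
Let the defender play guard 1 with probability q. The attacker is indifferent when 2q − 5(1−q) = −6q + 5(1−q), giving q = 5/9.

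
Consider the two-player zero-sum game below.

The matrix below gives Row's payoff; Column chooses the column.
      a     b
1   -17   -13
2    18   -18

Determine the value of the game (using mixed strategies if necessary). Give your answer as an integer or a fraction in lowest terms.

Row minima are -17 and -18, so Row's maximin is -17; column maxima are 18 and -13, so Column's minimax is -13. These differ, so the equilibrium is in mixed strategies.
Let Row play 1 with probability p. Column is indifferent when −17p + 18(1−p) = −13p − 18(1−p), giving p = 9/10.
Let Column play a with probability q. Row is indifferent when −17q − 13(1−q) = 18q − 18(1−q), giving q = 1/8.
The value is -17·(1/8) + (-13)·(7/8) = -27/2.

-27/2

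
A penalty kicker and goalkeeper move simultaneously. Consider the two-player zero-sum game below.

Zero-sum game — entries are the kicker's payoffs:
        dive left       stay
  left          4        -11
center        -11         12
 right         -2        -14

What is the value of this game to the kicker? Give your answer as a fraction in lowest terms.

Row right is strictly dominated by row left, so the kicker never plays it.
The remaining 2×2 game on (left, center) × (dive left, stay) has no saddle point. Let the kicker play left with probability p; indifference gives 4p − 11(1−p) = −11p + 12(1−p), so p = 23/38.
Similarly the goalkeeper's optimal q on dive left is 23/38, and the value is 4·(23/38) + (-11)·(15/38) = -73/38.

-73/38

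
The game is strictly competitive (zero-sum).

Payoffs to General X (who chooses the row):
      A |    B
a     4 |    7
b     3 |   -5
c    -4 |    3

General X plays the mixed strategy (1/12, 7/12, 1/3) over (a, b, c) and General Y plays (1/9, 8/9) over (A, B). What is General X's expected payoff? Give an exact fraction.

-119/108

Against (1/9, 8/9), each row's expected payoff is a: 20/3; b: -37/9; c: 20/9.
Taking the (1/12, 7/12, 1/3)-weighted average: (1/12)·(20/3) + (7/12)·(-37/9) + (1/3)·(20/9) = -119/108.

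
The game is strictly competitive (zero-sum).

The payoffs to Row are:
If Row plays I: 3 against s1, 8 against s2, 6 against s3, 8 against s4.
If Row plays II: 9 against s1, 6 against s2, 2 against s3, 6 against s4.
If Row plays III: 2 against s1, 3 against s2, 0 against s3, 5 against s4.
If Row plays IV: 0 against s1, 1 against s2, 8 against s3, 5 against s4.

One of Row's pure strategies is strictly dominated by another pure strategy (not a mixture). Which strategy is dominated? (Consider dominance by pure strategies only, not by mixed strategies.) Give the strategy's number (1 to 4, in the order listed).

3

Compare III with I: 3 > 2, 8 > 3, 6 > 0, 8 > 5.
So I strictly dominates III for Row; III is strictly dominated.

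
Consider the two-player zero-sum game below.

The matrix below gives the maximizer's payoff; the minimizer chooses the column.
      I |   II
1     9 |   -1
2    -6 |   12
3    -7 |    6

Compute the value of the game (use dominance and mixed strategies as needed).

51/14

Row 3 is strictly dominated by row 2, so the maximizer never plays it.
The remaining 2×2 game on (1, 2) × (I, II) has no saddle point. Let the maximizer play 1 with probability p; indifference gives 9p − 6(1−p) = −p + 12(1−p), so p = 9/14.
Similarly the minimizer's optimal q on I is 13/28, and the value is 9·(13/28) + (-1)·(15/28) = 51/14.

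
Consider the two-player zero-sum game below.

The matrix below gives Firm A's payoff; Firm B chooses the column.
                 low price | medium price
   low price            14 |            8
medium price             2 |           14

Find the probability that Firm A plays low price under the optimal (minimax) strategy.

Row minima are 8 and 2, so Firm A's maximin is 8; column maxima are 14 and 14, so Firm B's minimax is 14. These differ, so the equilibrium is in mixed strategies.
Let Firm A play low price with probability p. Firm B is indifferent when 14p + 2(1−p) = 8p + 14(1−p), giving p = 2/3.

2/3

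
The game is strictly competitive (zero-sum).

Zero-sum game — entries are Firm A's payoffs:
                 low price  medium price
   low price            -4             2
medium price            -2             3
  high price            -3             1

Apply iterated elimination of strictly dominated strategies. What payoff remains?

Row high price is strictly dominated by row medium price (-2>-3, 3>1); eliminate high price.
Column medium price is strictly dominated by low price for Firm B (-4<2, -2<3); eliminate medium price.
Row low price is strictly dominated by row medium price (-2>-4); eliminate low price.
Only (medium price, low price) remains, with payoff -2.

-2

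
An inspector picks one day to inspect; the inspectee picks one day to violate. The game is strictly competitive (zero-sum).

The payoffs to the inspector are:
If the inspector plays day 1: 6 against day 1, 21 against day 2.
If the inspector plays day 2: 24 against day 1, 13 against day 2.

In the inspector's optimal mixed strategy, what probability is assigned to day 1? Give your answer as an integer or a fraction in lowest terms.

Row minima are 6 and 13, so the inspector's maximin is 13; column maxima are 24 and 21, so the inspectee's minimax is 21. These differ, so the equilibrium is in mixed strategies.
Let the inspector play day 1 with probability p. The inspectee is indifferent when 6p + 24(1−p) = 21p + 13(1−p), giving p = 11/26.

11/26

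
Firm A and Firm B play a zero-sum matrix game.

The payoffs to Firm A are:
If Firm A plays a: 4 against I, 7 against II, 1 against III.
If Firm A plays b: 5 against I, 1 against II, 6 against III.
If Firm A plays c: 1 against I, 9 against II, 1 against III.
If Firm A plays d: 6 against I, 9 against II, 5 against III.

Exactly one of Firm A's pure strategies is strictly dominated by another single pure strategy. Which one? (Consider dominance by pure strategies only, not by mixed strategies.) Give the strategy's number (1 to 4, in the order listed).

Compare a with d: 6 > 4, 9 > 7, 5 > 1.
So d strictly dominates a for Firm A; a is strictly dominated.

1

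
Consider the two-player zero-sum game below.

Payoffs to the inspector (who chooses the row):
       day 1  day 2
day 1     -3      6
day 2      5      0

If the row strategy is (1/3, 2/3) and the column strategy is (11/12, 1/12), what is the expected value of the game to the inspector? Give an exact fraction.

Against (11/12, 1/12), each row's expected payoff is day 1: -9/4; day 2: 55/12.
Taking the (1/3, 2/3)-weighted average: (1/3)·(-9/4) + (2/3)·(55/12) = 83/36.

83/36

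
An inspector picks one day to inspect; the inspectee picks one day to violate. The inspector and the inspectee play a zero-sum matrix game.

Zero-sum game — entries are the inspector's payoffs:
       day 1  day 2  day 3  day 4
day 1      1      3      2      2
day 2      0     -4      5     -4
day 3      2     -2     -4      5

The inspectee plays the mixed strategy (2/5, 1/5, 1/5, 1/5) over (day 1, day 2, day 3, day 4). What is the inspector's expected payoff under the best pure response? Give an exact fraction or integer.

day 1: (1)·(2/5) + (3)·(1/5) + (2)·(1/5) + (2)·(1/5) = 9/5.
day 2: (0)·(2/5) + (-4)·(1/5) + (5)·(1/5) + (-4)·(1/5) = -3/5.
day 3: (2)·(2/5) + (-2)·(1/5) + (-4)·(1/5) + (5)·(1/5) = 3/5.
The best pure response is day 1 with expected payoff 9/5.

9/5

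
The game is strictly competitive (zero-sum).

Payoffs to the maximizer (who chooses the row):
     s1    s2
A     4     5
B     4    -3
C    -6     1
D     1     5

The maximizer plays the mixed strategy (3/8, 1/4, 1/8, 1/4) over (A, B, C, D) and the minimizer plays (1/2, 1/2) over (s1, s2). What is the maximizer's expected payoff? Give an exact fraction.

Against (1/2, 1/2), each row's expected payoff is A: 9/2; B: 1/2; C: -5/2; D: 3.
Taking the (3/8, 1/4, 1/8, 1/4)-weighted average: (3/8)·(9/2) + (1/4)·(1/2) + (1/8)·(-5/2) + (1/4)·(3) = 9/4.

9/4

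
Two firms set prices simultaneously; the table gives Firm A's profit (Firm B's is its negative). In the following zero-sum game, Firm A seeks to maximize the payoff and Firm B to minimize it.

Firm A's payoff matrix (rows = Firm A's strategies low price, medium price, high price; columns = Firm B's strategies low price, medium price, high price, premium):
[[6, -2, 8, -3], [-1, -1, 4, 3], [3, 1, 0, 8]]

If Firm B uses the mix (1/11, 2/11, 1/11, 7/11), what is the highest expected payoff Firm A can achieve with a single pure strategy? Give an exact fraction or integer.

low price: (6)·(1/11) + (-2)·(2/11) + (8)·(1/11) + (-3)·(7/11) = -1.
medium price: (-1)·(1/11) + (-1)·(2/11) + (4)·(1/11) + (3)·(7/11) = 2.
high price: (3)·(1/11) + (1)·(2/11) + (0)·(1/11) + (8)·(7/11) = 61/11.
The best pure response is high price with expected payoff 61/11.

61/11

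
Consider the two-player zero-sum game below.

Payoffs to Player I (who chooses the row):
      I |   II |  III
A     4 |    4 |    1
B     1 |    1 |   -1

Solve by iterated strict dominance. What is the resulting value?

1

Row B is strictly dominated by row A (4>1, 4>1, 1>-1); eliminate B.
Column II is strictly dominated by III for Player II (1<4); eliminate II.
Column I is strictly dominated by III for Player II (1<4); eliminate I.
Only (A, III) remains, with payoff 1.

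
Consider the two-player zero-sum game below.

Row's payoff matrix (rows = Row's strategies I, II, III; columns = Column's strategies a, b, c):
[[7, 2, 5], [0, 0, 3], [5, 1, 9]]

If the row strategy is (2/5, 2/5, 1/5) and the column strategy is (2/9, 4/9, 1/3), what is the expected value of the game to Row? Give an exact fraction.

Against (2/9, 4/9, 1/3), each row's expected payoff is I: 37/9; II: 1; III: 41/9.
Taking the (2/5, 2/5, 1/5)-weighted average: (2/5)·(37/9) + (2/5)·(1) + (1/5)·(41/9) = 133/45.

133/45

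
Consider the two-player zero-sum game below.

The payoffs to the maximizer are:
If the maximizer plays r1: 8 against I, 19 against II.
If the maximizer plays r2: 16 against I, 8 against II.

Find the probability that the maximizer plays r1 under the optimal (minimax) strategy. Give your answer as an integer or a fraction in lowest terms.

Row minima are 8 and 8, so the maximizer's maximin is 8; column maxima are 16 and 19, so the minimizer's minimax is 16. These differ, so the equilibrium is in mixed strategies.
Let the maximizer play r1 with probability p. The minimizer is indifferent when 8p + 16(1−p) = 19p + 8(1−p), giving p = 8/19.

8/19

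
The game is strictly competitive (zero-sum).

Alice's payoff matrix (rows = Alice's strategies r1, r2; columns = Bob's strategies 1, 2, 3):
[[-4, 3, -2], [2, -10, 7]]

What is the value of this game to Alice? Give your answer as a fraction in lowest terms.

Column 3 is strictly dominated by 1 for Bob (it gives Alice more in every row).
The remaining 2×2 game on (r1, r2) × (1, 2) has no saddle point. Let Alice play r1 with probability p; indifference gives −4p + 2(1−p) = 3p − 10(1−p), so p = 12/19.
Similarly Bob's optimal q on 1 is 13/19, and the value is -4·(13/19) + (3)·(6/19) = -34/19.

-34/19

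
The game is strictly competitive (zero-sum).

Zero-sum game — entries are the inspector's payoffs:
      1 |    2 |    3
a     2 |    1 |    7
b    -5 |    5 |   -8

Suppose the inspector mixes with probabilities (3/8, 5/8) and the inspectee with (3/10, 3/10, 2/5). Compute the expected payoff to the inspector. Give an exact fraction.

Against (3/10, 3/10, 2/5), each row's expected payoff is a: 37/10; b: -16/5.
Taking the (3/8, 5/8)-weighted average: (3/8)·(37/10) + (5/8)·(-16/5) = -49/80.

-49/80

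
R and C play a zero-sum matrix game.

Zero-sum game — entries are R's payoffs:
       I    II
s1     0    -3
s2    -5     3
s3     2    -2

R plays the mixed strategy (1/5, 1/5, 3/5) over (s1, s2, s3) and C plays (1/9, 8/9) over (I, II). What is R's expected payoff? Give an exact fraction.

-47/45

Against (1/9, 8/9), each row's expected payoff is s1: -8/3; s2: 19/9; s3: -14/9.
Taking the (1/5, 1/5, 3/5)-weighted average: (1/5)·(-8/3) + (1/5)·(19/9) + (3/5)·(-14/9) = -47/45.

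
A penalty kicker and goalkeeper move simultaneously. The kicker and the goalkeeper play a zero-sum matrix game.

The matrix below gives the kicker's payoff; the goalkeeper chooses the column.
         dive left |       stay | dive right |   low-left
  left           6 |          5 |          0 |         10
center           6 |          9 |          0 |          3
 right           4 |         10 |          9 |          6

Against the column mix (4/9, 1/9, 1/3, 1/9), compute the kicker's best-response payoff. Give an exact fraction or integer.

left: (6)·(4/9) + (5)·(1/9) + (0)·(1/3) + (10)·(1/9) = 13/3.
center: (6)·(4/9) + (9)·(1/9) + (0)·(1/3) + (3)·(1/9) = 4.
right: (4)·(4/9) + (10)·(1/9) + (9)·(1/3) + (6)·(1/9) = 59/9.
The best pure response is right with expected payoff 59/9.

59/9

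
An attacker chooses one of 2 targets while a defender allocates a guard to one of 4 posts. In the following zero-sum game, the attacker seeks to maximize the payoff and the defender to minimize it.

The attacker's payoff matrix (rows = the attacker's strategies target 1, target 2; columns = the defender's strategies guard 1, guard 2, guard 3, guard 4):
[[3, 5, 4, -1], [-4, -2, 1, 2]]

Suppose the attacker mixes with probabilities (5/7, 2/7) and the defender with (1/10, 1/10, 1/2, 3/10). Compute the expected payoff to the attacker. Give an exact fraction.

Against (1/10, 1/10, 1/2, 3/10), each row's expected payoff is target 1: 5/2; target 2: 1/2.
Taking the (5/7, 2/7)-weighted average: (5/7)·(5/2) + (2/7)·(1/2) = 27/14.

27/14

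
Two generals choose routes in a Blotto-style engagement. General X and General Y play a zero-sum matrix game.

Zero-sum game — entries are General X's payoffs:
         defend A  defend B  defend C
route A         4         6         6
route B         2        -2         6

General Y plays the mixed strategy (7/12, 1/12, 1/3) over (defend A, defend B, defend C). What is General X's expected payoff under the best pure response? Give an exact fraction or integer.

29/6

route A: (4)·(7/12) + (6)·(1/12) + (6)·(1/3) = 29/6.
route B: (2)·(7/12) + (-2)·(1/12) + (6)·(1/3) = 3.
The best pure response is route A with expected payoff 29/6.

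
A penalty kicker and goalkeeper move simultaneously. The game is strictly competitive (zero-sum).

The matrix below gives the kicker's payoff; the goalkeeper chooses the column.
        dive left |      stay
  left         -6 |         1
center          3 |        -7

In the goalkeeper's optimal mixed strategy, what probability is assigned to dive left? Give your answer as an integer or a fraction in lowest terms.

Row minima are -6 and -7, so the kicker's maximin is -6; column maxima are 3 and 1, so the goalkeeper's minimax is 1. These differ, so the equilibrium is in mixed strategies.
Let the goalkeeper play dive left with probability q. The kicker is indifferent when −6q + (1−q) = 3q − 7(1−q), giving q = 8/17.

8/17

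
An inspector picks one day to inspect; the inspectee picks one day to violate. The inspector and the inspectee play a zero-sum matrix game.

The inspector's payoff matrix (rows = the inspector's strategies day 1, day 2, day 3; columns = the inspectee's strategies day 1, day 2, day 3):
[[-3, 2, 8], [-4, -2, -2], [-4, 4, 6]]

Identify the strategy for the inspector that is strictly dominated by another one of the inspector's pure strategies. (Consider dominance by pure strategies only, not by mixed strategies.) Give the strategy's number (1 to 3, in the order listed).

Compare day 2 with day 1: -3 > -4, 2 > -2, 8 > -2.
So day 1 strictly dominates day 2 for the inspector; day 2 is strictly dominated.

2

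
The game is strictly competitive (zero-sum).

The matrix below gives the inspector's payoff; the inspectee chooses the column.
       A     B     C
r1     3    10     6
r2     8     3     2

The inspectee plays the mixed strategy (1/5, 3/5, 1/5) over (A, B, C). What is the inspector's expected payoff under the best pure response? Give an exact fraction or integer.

r1: (3)·(1/5) + (10)·(3/5) + (6)·(1/5) = 39/5.
r2: (8)·(1/5) + (3)·(3/5) + (2)·(1/5) = 19/5.
The best pure response is r1 with expected payoff 39/5.

39/5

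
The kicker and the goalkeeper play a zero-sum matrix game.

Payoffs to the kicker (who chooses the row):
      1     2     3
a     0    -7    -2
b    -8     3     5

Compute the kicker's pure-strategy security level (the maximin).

The worst-case payoff for each row is a: -7, b: -8.
The best of these is -7.

-7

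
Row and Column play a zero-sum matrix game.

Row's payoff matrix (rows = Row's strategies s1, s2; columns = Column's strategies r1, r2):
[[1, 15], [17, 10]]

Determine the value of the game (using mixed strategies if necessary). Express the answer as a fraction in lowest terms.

Row minima are 1 and 10, so Row's maximin is 10; column maxima are 17 and 15, so Column's minimax is 15. These differ, so the equilibrium is in mixed strategies.
Let Row play s1 with probability p. Column is indifferent when p + 17(1−p) = 15p + 10(1−p), giving p = 1/3.
Let Column play r1 with probability q. Row is indifferent when q + 15(1−q) = 17q + 10(1−q), giving q = 5/21.
The value is 1·(5/21) + (15)·(16/21) = 35/3.

35/3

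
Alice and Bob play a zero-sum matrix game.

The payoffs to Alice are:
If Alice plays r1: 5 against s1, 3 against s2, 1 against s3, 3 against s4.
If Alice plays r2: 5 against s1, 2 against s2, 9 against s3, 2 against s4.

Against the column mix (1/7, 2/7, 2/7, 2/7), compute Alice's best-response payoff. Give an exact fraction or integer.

31/7

r1: (5)·(1/7) + (3)·(2/7) + (1)·(2/7) + (3)·(2/7) = 19/7.
r2: (5)·(1/7) + (2)·(2/7) + (9)·(2/7) + (2)·(2/7) = 31/7.
The best pure response is r2 with expected payoff 31/7.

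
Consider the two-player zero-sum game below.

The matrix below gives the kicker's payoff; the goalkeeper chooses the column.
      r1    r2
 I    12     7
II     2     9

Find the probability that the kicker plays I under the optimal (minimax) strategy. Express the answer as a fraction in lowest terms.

Row minima are 7 and 2, so the kicker's maximin is 7; column maxima are 12 and 9, so the goalkeeper's minimax is 9. These differ, so the equilibrium is in mixed strategies.
Let the kicker play I with probability p. The goalkeeper is indifferent when 12p + 2(1−p) = 7p + 9(1−p), giving p = 7/12.

7/12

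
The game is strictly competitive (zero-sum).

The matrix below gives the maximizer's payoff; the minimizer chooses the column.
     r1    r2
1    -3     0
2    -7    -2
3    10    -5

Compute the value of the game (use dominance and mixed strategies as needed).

-5/6

Row 2 is strictly dominated by row 1, so the maximizer never plays it.
The remaining 2×2 game on (1, 3) × (r1, r2) has no saddle point. Let the maximizer play 1 with probability p; indifference gives −3p + 10(1−p) = −5(1−p), so p = 5/6.
Similarly the minimizer's optimal q on r1 is 5/18, and the value is -3·(5/18) + (0)·(13/18) = -5/6.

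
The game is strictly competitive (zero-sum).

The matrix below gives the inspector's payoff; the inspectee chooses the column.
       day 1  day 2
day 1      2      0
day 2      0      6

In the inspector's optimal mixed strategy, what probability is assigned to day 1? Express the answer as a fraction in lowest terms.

Row minima are 0 and 0, so the inspector's maximin is 0; column maxima are 2 and 6, so the inspectee's minimax is 2. These differ, so the equilibrium is in mixed strategies.
Let the inspector play day 1 with probability p. The inspectee is indifferent when 2p = 6(1−p), giving p = 3/4.

3/4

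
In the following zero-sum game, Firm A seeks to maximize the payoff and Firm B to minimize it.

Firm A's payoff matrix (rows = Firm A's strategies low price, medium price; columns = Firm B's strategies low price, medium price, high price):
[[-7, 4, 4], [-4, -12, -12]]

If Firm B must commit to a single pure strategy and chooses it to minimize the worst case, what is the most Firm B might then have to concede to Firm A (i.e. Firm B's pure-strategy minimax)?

-4

The worst case (largest entry) in each column is low price: -4, medium price: 4, high price: 4.
The best (smallest) of these is -4.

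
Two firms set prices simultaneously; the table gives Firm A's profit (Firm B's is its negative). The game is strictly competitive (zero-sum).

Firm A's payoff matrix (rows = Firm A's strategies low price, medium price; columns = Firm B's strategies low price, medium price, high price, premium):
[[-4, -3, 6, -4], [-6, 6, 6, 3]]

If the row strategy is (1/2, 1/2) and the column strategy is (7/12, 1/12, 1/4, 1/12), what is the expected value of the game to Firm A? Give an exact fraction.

-4/3

Against (7/12, 1/12, 1/4, 1/12), each row's expected payoff is low price: -17/12; medium price: -5/4.
Taking the (1/2, 1/2)-weighted average: (1/2)·(-17/12) + (1/2)·(-5/4) = -4/3.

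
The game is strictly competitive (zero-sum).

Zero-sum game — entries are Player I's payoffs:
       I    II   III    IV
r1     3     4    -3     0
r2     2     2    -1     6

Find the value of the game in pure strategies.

-1

Row minima: -3, -1 → Player I's maximin is -1.
Column maxima: 3, 4, -1, 6 → Player II's minimax is -1.
They coincide at (r2, III), so the value is -1.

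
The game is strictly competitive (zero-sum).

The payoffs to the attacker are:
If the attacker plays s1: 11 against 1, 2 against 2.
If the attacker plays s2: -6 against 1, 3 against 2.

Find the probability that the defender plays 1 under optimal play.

1/18

Row minima are 2 and -6, so the attacker's maximin is 2; column maxima are 11 and 3, so the defender's minimax is 3. These differ, so the equilibrium is in mixed strategies.
Let the defender play 1 with probability q. The attacker is indifferent when 11q + 2(1−q) = −6q + 3(1−q), giving q = 1/18.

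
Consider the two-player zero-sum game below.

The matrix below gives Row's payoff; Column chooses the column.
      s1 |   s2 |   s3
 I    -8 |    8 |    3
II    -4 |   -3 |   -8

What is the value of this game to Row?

Column s2 is strictly dominated by s3 for Column (it gives Row more in every row).
The remaining 2×2 game on (I, II) × (s1, s3) has no saddle point. Let Row play I with probability p; indifference gives −8p − 4(1−p) = 3p − 8(1−p), so p = 4/15.
Similarly Column's optimal q on s1 is 11/15, and the value is -8·(11/15) + (3)·(4/15) = -76/15.

-76/15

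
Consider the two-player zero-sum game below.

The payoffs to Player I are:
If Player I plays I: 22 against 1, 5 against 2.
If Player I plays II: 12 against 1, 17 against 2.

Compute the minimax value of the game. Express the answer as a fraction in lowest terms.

Row minima are 5 and 12, so Player I's maximin is 12; column maxima are 22 and 17, so Player II's minimax is 17. These differ, so the equilibrium is in mixed strategies.
Let Player I play I with probability p. Player II is indifferent when 22p + 12(1−p) = 5p + 17(1−p), giving p = 5/22.
Let Player II play 1 with probability q. Player I is indifferent when 22q + 5(1−q) = 12q + 17(1−q), giving q = 6/11.
The value is 22·(6/11) + (5)·(5/11) = 157/11.

157/11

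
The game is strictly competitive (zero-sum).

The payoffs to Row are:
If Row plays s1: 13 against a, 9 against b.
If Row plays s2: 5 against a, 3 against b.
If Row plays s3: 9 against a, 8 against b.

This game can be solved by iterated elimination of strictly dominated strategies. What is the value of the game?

9

Row s3 is strictly dominated by row s1 (13>9, 9>8); eliminate s3.
Column a is strictly dominated by b for Column (9<13, 3<5); eliminate a.
Row s2 is strictly dominated by row s1 (9>3); eliminate s2.
Only (s1, b) remains, with payoff 9.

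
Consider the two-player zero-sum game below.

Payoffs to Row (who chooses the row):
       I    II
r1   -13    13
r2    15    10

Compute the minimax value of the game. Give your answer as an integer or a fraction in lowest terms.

325/31

Row minima are -13 and 10, so Row's maximin is 10; column maxima are 15 and 13, so Column's minimax is 13. These differ, so the equilibrium is in mixed strategies.
Let Row play r1 with probability p. Column is indifferent when −13p + 15(1−p) = 13p + 10(1−p), giving p = 5/31.
Let Column play I with probability q. Row is indifferent when −13q + 13(1−q) = 15q + 10(1−q), giving q = 3/31.
The value is -13·(3/31) + (13)·(28/31) = 325/31.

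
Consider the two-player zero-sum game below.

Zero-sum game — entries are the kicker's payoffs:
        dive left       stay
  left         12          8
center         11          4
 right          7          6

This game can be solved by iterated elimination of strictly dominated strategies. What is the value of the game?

8

Column dive left is strictly dominated by stay for the goalkeeper (8<12, 4<11, 6<7); eliminate dive left.
Row center is strictly dominated by row left (8>4); eliminate center.
Row right is strictly dominated by row left (8>6); eliminate right.
Only (left, stay) remains, with payoff 8.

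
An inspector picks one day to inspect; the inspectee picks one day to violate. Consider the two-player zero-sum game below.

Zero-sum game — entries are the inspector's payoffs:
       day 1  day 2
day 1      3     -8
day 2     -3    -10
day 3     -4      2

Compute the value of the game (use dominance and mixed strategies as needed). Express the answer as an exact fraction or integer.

Row day 2 is strictly dominated by row day 1, so the inspector never plays it.
The remaining 2×2 game on (day 1, day 3) × (day 1, day 2) has no saddle point. Let the inspector play day 1 with probability p; indifference gives 3p − 4(1−p) = −8p + 2(1−p), so p = 6/17.
Similarly the inspectee's optimal q on day 1 is 10/17, and the value is 3·(10/17) + (-8)·(7/17) = -26/17.

-26/17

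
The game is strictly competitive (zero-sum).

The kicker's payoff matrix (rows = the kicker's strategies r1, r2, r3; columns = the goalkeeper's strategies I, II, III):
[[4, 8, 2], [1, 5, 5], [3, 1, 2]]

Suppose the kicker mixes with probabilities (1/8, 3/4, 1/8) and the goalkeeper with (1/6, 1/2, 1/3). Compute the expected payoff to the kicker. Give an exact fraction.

Against (1/6, 1/2, 1/3), each row's expected payoff is r1: 16/3; r2: 13/3; r3: 5/3.
Taking the (1/8, 3/4, 1/8)-weighted average: (1/8)·(16/3) + (3/4)·(13/3) + (1/8)·(5/3) = 33/8.

33/8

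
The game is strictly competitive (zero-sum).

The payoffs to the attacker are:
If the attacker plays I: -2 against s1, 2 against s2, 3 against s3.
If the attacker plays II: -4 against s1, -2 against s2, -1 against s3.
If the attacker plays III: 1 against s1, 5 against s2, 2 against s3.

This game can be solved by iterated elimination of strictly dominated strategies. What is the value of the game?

1

Row II is strictly dominated by row I (-2>-4, 2>-2, 3>-1); eliminate II.
Column s2 is strictly dominated by s1 for the defender (-2<2, 1<5); eliminate s2.
Column s3 is strictly dominated by s1 for the defender (-2<3, 1<2); eliminate s3.
Row I is strictly dominated by row III (1>-2); eliminate I.
Only (III, s1) remains, with payoff 1.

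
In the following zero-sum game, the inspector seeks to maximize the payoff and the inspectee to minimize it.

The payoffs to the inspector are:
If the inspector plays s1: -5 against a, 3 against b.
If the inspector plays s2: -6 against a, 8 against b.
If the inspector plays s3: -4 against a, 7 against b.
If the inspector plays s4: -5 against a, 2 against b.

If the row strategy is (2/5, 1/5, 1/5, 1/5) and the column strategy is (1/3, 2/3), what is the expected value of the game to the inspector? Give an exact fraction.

7/5

Against (1/3, 2/3), each row's expected payoff is s1: 1/3; s2: 10/3; s3: 10/3; s4: -1/3.
Taking the (2/5, 1/5, 1/5, 1/5)-weighted average: (2/5)·(1/3) + (1/5)·(10/3) + (1/5)·(10/3) + (1/5)·(-1/3) = 7/5.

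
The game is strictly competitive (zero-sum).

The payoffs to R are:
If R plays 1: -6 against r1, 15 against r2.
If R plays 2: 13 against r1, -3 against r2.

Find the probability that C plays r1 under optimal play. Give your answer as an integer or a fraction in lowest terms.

18/37

Row minima are -6 and -3, so R's maximin is -3; column maxima are 13 and 15, so C's minimax is 13. These differ, so the equilibrium is in mixed strategies.
Let C play r1 with probability q. R is indifferent when −6q + 15(1−q) = 13q − 3(1−q), giving q = 18/37.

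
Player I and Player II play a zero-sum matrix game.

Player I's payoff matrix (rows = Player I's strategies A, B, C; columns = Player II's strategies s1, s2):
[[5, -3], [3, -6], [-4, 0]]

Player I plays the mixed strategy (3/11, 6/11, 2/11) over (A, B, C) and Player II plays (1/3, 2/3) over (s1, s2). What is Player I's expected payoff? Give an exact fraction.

-65/33

Against (1/3, 2/3), each row's expected payoff is A: -1/3; B: -3; C: -4/3.
Taking the (3/11, 6/11, 2/11)-weighted average: (3/11)·(-1/3) + (6/11)·(-3) + (2/11)·(-4/3) = -65/33.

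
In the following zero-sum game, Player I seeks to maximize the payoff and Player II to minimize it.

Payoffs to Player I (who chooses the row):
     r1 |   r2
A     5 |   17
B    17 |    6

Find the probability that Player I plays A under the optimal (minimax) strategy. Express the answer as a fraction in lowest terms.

11/23

Row minima are 5 and 6, so Player I's maximin is 6; column maxima are 17 and 17, so Player II's minimax is 17. These differ, so the equilibrium is in mixed strategies.
Let Player I play A with probability p. Player II is indifferent when 5p + 17(1−p) = 17p + 6(1−p), giving p = 11/23.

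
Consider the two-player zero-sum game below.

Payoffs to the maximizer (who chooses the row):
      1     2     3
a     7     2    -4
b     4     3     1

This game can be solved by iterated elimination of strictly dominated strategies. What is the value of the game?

Column 1 is strictly dominated by 2 for the minimizer (2<7, 3<4); eliminate 1.
Row a is strictly dominated by row b (3>2, 1>-4); eliminate a.
Column 2 is strictly dominated by 3 for the minimizer (1<3); eliminate 2.
Only (b, 3) remains, with payoff 1.

1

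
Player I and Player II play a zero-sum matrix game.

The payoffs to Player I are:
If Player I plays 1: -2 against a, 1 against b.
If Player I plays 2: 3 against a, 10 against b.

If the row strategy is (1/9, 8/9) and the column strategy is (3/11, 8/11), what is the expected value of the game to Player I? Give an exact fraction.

Against (3/11, 8/11), each row's expected payoff is 1: 2/11; 2: 89/11.
Taking the (1/9, 8/9)-weighted average: (1/9)·(2/11) + (8/9)·(89/11) = 238/33.

238/33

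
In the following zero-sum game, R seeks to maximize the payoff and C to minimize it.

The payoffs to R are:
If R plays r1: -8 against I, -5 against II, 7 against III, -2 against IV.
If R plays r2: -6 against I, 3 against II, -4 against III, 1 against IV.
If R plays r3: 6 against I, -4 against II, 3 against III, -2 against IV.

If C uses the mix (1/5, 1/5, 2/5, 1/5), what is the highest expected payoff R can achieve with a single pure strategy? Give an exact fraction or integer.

r1: (-8)·(1/5) + (-5)·(1/5) + (7)·(2/5) + (-2)·(1/5) = -1/5.
r2: (-6)·(1/5) + (3)·(1/5) + (-4)·(2/5) + (1)·(1/5) = -2.
r3: (6)·(1/5) + (-4)·(1/5) + (3)·(2/5) + (-2)·(1/5) = 6/5.
The best pure response is r3 with expected payoff 6/5.

6/5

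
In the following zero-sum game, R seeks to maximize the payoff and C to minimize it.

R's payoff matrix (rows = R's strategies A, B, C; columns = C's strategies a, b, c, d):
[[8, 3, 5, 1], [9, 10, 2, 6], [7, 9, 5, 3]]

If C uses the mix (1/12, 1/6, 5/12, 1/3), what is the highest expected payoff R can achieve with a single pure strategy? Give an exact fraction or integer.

21/4

A: (8)·(1/12) + (3)·(1/6) + (5)·(5/12) + (1)·(1/3) = 43/12.
B: (9)·(1/12) + (10)·(1/6) + (2)·(5/12) + (6)·(1/3) = 21/4.
C: (7)·(1/12) + (9)·(1/6) + (5)·(5/12) + (3)·(1/3) = 31/6.
The best pure response is B with expected payoff 21/4.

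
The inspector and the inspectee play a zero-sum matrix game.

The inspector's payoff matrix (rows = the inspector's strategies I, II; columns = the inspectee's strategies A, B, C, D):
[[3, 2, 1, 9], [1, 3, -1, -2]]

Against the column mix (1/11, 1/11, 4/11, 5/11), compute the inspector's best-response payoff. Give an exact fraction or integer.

54/11

I: (3)·(1/11) + (2)·(1/11) + (1)·(4/11) + (9)·(5/11) = 54/11.
II: (1)·(1/11) + (3)·(1/11) + (-1)·(4/11) + (-2)·(5/11) = -10/11.
The best pure response is I with expected payoff 54/11.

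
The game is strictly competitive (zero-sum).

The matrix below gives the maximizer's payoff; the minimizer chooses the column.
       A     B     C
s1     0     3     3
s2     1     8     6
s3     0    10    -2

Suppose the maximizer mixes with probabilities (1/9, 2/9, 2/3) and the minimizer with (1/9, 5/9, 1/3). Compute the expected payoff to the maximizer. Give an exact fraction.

406/81

Against (1/9, 5/9, 1/3), each row's expected payoff is s1: 8/3; s2: 59/9; s3: 44/9.
Taking the (1/9, 2/9, 2/3)-weighted average: (1/9)·(8/3) + (2/9)·(59/9) + (2/3)·(44/9) = 406/81.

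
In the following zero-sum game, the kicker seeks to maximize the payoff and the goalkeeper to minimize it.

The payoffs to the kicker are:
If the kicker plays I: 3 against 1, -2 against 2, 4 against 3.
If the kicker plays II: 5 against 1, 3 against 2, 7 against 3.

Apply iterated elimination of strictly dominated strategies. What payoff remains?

3

Row I is strictly dominated by row II (5>3, 3>-2, 7>4); eliminate I.
Column 3 is strictly dominated by 1 for the goalkeeper (5<7); eliminate 3.
Column 1 is strictly dominated by 2 for the goalkeeper (3<5); eliminate 1.
Only (II, 2) remains, with payoff 3.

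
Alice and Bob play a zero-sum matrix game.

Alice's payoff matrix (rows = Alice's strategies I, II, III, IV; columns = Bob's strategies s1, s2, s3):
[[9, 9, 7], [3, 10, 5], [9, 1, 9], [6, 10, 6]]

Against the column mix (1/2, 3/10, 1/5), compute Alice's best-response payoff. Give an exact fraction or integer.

I: (9)·(1/2) + (9)·(3/10) + (7)·(1/5) = 43/5.
II: (3)·(1/2) + (10)·(3/10) + (5)·(1/5) = 11/2.
III: (9)·(1/2) + (1)·(3/10) + (9)·(1/5) = 33/5.
IV: (6)·(1/2) + (10)·(3/10) + (6)·(1/5) = 36/5.
The best pure response is I with expected payoff 43/5.

43/5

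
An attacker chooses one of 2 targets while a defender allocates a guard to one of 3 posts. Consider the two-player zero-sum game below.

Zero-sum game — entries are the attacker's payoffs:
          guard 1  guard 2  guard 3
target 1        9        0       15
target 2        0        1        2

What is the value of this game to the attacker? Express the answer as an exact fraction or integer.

9/10

Column guard 3 is strictly dominated by guard 1 for the defender (it gives the attacker more in every row).
The remaining 2×2 game on (target 1, target 2) × (guard 1, guard 2) has no saddle point. Let the attacker play target 1 with probability p; indifference gives 9p = (1−p), so p = 1/10.
Similarly the defender's optimal q on guard 1 is 1/10, and the value is 9·(1/10) + (0)·(9/10) = 9/10.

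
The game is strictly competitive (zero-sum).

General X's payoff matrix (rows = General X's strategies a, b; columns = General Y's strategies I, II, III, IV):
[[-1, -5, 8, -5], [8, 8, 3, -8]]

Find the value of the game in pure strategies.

-5

Row minima: -5, -8 → General X's maximin is -5.
Column maxima: 8, 8, 8, -5 → General Y's minimax is -5.
They coincide at (a, IV), so the value is -5.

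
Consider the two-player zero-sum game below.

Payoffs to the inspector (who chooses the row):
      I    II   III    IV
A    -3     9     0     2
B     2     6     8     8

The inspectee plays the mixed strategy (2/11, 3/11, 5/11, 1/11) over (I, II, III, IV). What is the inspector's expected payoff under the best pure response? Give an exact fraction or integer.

A: (-3)·(2/11) + (9)·(3/11) + (0)·(5/11) + (2)·(1/11) = 23/11.
B: (2)·(2/11) + (6)·(3/11) + (8)·(5/11) + (8)·(1/11) = 70/11.
The best pure response is B with expected payoff 70/11.

70/11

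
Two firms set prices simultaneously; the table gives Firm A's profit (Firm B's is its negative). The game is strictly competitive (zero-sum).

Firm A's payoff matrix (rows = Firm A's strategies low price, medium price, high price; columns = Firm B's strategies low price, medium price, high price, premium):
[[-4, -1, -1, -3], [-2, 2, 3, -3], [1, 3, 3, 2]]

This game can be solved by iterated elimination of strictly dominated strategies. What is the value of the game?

Column high price is strictly dominated by low price for Firm B (-4<-1, -2<3, 1<3); eliminate high price.
Column medium price is strictly dominated by low price for Firm B (-4<-1, -2<2, 1<3); eliminate medium price.
Row low price is strictly dominated by row high price (1>-4, 2>-3); eliminate low price.
Row medium price is strictly dominated by row high price (1>-2, 2>-3); eliminate medium price.
Column premium is strictly dominated by low price for Firm B (1<2); eliminate premium.
Only (high price, low price) remains, with payoff 1.

1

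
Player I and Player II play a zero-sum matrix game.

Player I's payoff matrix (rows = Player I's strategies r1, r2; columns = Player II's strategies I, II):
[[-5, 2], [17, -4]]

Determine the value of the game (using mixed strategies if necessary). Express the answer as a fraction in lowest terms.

1/2

Row minima are -5 and -4, so Player I's maximin is -4; column maxima are 17 and 2, so Player II's minimax is 2. These differ, so the equilibrium is in mixed strategies.
Let Player I play r1 with probability p. Player II is indifferent when −5p + 17(1−p) = 2p − 4(1−p), giving p = 3/4.
Let Player II play I with probability q. Player I is indifferent when −5q + 2(1−q) = 17q − 4(1−q), giving q = 3/14.
The value is -5·(3/14) + (2)·(11/14) = 1/2.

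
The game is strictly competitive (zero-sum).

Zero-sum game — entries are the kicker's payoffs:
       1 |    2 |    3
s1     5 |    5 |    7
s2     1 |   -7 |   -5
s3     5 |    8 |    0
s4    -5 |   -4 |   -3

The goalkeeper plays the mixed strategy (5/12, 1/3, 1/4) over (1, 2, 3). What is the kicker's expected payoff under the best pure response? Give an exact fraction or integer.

s1: (5)·(5/12) + (5)·(1/3) + (7)·(1/4) = 11/2.
s2: (1)·(5/12) + (-7)·(1/3) + (-5)·(1/4) = -19/6.
s3: (5)·(5/12) + (8)·(1/3) + (0)·(1/4) = 19/4.
s4: (-5)·(5/12) + (-4)·(1/3) + (-3)·(1/4) = -25/6.
The best pure response is s1 with expected payoff 11/2.

11/2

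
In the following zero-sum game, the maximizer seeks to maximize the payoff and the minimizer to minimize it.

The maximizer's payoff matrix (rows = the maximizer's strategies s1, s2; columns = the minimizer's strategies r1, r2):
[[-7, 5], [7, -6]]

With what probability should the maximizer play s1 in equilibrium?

13/25

Row minima are -7 and -6, so the maximizer's maximin is -6; column maxima are 7 and 5, so the minimizer's minimax is 5. These differ, so the equilibrium is in mixed strategies.
Let the maximizer play s1 with probability p. The minimizer is indifferent when −7p + 7(1−p) = 5p − 6(1−p), giving p = 13/25.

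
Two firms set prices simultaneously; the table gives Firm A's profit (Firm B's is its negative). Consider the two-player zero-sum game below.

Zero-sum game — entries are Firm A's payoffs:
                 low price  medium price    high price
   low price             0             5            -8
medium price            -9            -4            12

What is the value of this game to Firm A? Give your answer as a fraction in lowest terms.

-72/29

Column medium price is strictly dominated by low price for Firm B (it gives Firm A more in every row).
The remaining 2×2 game on (low price, medium price) × (low price, high price) has no saddle point. Let Firm A play low price with probability p; indifference gives −9(1−p) = −8p + 12(1−p), so p = 21/29.
Similarly Firm B's optimal q on low price is 20/29, and the value is 0·(20/29) + (-8)·(9/29) = -72/29.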